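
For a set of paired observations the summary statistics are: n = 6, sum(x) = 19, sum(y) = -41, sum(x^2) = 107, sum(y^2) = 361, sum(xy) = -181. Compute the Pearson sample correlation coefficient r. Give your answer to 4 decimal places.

-0.8316

Numerator: nΣxy − (Σx)(Σy) = 6·(-181) − (19)(-41) = -307
Denominator: √[(nΣx²−(Σx)²)(nΣy²−(Σy)²)]
  nΣx²−(Σx)² = 6·107 − 361 = 281;  nΣy²−(Σy)² = 6·361 − 1681 = 485
  √(281·485) = √136285 = 369.1680
r = -307 / 369.1680 = -0.8316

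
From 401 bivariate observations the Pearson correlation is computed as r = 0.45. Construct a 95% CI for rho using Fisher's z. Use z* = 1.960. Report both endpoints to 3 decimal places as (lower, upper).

(0.368, 0.525)

z_r = atanh(0.45) = 0.484700;  SE = 1/√(n−3) = 1/√398 = 0.050125
z-limits: 0.484700 ± 1.960·0.050125 = 0.484700 ± 0.098245 = [0.386455, 0.582945]
ρ-limits: (tanh 0.386455, tanh 0.582945) = (0.368, 0.525)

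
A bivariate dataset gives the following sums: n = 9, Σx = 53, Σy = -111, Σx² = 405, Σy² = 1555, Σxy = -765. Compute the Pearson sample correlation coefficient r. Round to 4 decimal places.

Numerator: nΣxy − (Σx)(Σy) = 9·(-765) − (53)(-111) = -1002
Denominator: √[(nΣx²−(Σx)²)(nΣy²−(Σy)²)]
  nΣx²−(Σx)² = 9·405 − 2809 = 836;  nΣy²−(Σy)² = 9·1555 − 12321 = 1674
  √(836·1674) = √1399464 = 1182.9894
r = -1002 / 1182.9894 = -0.8470

-0.8470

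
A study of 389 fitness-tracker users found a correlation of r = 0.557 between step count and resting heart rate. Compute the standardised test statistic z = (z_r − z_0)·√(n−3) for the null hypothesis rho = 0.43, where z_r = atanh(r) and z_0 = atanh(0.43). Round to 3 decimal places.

3.312

z_r = atanh(0.557) = 0.628473,  z_0 = atanh(0.43) = 0.459897
SE = 1/√(n−3) = 1/√386 = 0.050899
z = (z_r − z_0)/SE = (0.628473 − 0.459897) / 0.050899 = 0.168576 / 0.050899 = 3.312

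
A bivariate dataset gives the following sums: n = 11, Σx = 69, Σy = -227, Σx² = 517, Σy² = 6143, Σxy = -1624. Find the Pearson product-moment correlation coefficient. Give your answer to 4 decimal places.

S_xy = nΣxy − ΣxΣy = 11·(-1624) − 69·(-227) = -17864 − (-15663) = -2201
S_xx = nΣx² − (Σx)² = 11·517 − 69² = 5687 − 4761 = 926
S_yy = nΣy² − (Σy)² = 11·6143 − (-227)² = 67573 − 51529 = 16044
r = S_xy / √(S_xx·S_yy) = -2201 / √(926·16044) = -2201 / √14856744 = -2201 / 3854.4447 = -0.5710

-0.5710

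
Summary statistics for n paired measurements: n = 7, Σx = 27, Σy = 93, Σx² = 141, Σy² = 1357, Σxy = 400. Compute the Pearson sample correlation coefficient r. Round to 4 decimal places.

0.6171

S_xy = nΣxy − ΣxΣy = 7·400 − 27·93 = 2800 − 2511 = 289
S_xx = nΣx² − (Σx)² = 7·141 − 27² = 987 − 729 = 258
S_yy = nΣy² − (Σy)² = 7·1357 − 93² = 9499 − 8649 = 850
r = S_xy / √(S_xx·S_yy) = 289 / √(258·850) = 289 / √219300 = 289 / 468.2948 = 0.6171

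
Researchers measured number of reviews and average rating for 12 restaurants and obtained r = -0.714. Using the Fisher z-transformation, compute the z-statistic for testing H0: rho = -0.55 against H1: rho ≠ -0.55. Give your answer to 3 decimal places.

Fisher z: atanh(-0.714) = -0.895297, atanh(-0.55) = -0.618381
z = (z_r − z_0)·√(n−3) = (-0.895297 − (-0.618381))·√9 = -0.276916 · 3.000000 = -0.831

-0.831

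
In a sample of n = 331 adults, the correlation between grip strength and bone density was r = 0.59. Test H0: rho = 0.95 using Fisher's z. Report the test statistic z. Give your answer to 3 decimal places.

-20.902

Fisher z: atanh(0.59) = 0.677666, atanh(0.95) = 1.831781
z = (z_r − z_0)·√(n−3) = (0.677666 − 1.831781)·√328 = -1.154115 · 18.110770 = -20.902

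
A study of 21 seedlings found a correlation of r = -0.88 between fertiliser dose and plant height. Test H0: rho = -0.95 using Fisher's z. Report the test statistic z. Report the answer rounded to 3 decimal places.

Fisher z: atanh(-0.88) = -1.375768, atanh(-0.95) = -1.831781
z = (z_r − z_0)·√(n−3) = (-1.375768 − (-1.831781))·√18 = 0.456013 · 4.242641 = 1.935

1.935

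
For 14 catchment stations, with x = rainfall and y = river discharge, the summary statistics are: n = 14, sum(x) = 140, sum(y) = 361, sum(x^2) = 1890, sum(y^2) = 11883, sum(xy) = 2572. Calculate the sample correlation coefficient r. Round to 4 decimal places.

S_xy = nΣxy − ΣxΣy = 14·2572 − 140·361 = 36008 − 50540 = -14532
S_xx = nΣx² − (Σx)² = 14·1890 − 140² = 26460 − 19600 = 6860
S_yy = nΣy² − (Σy)² = 14·11883 − 361² = 166362 − 130321 = 36041
r = S_xy / √(S_xx·S_yy) = -14532 / √(6860·36041) = -14532 / √247241260 = -14532 / 15723.9073 = -0.9242

-0.9242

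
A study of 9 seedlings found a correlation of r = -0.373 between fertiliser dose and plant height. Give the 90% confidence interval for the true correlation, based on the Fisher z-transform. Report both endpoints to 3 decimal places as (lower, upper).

Fisher z: z_r = atanh(r) = ½·ln((1+(-0.373))/(1−(-0.373))) = -0.391903
SE(z) = 1/√(n−3) = 1/√6 = 0.408248
90% ⇒ z* = 1.645; margin = 1.645·0.408248 = 0.671568
CI on z-scale: (-1.063471, 0.279665)
Back-transform: tanh(-1.063471) = -0.786989, tanh(0.279665) = 0.272595

(-0.787, 0.273)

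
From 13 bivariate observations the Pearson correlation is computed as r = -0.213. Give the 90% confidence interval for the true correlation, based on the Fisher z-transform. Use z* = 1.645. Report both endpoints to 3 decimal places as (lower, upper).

Fisher z: z_r = atanh(r) = ½·ln((1+(-0.213))/(1−(-0.213))) = -0.216312
SE(z) = 1/√(n−3) = 1/√10 = 0.316228
90% ⇒ z* = 1.645; margin = 1.645·0.316228 = 0.520195
CI on z-scale: (-0.736507, 0.303883)
Back-transform: tanh(-0.736507) = -0.627030, tanh(0.303883) = 0.294862

(-0.627, 0.295)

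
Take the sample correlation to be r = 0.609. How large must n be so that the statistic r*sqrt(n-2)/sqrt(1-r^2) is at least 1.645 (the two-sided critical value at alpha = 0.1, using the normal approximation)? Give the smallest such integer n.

r√(n−2)/√(1−r²) ≥ 1.645  ⇔  n−2 ≥ (1.645)²·(1−r²)/r²
(1−r²)/r² = (1−0.370881)/0.370881 = 1.6963
n ≥ 2 + 2.706025·1.6963 = 2 + 4.5902 = 6.5902
⌈6.5902⌉ = 7

7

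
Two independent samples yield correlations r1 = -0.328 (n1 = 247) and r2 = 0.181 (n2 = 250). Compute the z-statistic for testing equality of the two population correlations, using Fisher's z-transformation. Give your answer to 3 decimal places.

-5.801

z1 = atanh(-0.328) = -0.340585,  z2 = atanh(0.181) = 0.183016
SE = √(1/(n1−3) + 1/(n2−3)) = √(1/244 + 1/247) = √(0.0040984 + 0.0040486) = √0.0081470 = 0.090261
z = (z1 − z2)/SE = (-0.340585 − 0.183016) / 0.090261 = -0.523601 / 0.090261 = -5.801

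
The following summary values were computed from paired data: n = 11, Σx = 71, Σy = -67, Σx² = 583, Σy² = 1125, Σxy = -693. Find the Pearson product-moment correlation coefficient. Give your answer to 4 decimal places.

-0.8713

Numerator: nΣxy − (Σx)(Σy) = 11·(-693) − (71)(-67) = -2866
Denominator: √[(nΣx²−(Σx)²)(nΣy²−(Σy)²)]
  nΣx²−(Σx)² = 11·583 − 5041 = 1372;  nΣy²−(Σy)² = 11·1125 − 4489 = 7886
  √(1372·7886) = √10819592 = 3289.3148
r = -2866 / 3289.3148 = -0.8713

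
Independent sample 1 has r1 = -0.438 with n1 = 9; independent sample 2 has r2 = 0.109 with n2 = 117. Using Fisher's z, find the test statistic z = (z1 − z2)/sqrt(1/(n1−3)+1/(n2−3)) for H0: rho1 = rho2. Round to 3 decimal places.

-1.383

Fisher z-transforms: z1 = atanh(-0.438) = -0.469753, z2 = atanh(0.109) = 0.109435; difference d = -0.579188
Var(d) = 1/6 + 1/114 = 0.1666667 + 0.0087719 = 0.1754386
z = d/√Var(d) = -0.579188 / √0.1754386 = -0.579188 / 0.418854 = -1.383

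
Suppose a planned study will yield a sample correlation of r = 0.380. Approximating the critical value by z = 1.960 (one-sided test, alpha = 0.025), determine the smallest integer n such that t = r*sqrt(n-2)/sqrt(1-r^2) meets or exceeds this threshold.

Need r·√(n−2)/√(1−r²) ≥ 1.960
√(n−2) ≥ 1.960·√(1−0.144400) / 0.380 = 1.960·0.924986 / 0.380 = 4.7710
n−2 ≥ 22.7624  ⇒  n ≥ 24.7624
Smallest integer n = 25

25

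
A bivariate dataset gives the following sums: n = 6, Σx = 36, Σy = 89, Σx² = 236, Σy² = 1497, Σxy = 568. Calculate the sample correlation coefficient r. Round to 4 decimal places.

Numerator: nΣxy − (Σx)(Σy) = 6·568 − (36)(89) = 204
Denominator: √[(nΣx²−(Σx)²)(nΣy²−(Σy)²)]
  nΣx²−(Σx)² = 6·236 − 1296 = 120;  nΣy²−(Σy)² = 6·1497 − 7921 = 1061
  √(120·1061) = √127320 = 356.8193
r = 204 / 356.8193 = 0.5717

0.5717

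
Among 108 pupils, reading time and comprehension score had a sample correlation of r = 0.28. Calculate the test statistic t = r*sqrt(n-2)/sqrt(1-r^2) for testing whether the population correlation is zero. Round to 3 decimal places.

t = r·√(n−2) / √(1−r²) with r = 0.28, n = 108
  = 0.28·√106 / √(1 − 0.0784)
  = 0.28·10.295630 / 0.960000
  = 2.882776 / 0.960000 = 3.003

3.003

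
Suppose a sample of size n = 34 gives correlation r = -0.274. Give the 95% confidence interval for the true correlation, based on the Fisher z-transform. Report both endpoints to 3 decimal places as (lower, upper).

(-0.560, 0.071)

Fisher z: z_r = atanh(r) = ½·ln((1+(-0.274))/(1−(-0.274))) = -0.281183
SE(z) = 1/√(n−3) = 1/√31 = 0.179605
95% ⇒ z* = 1.960; margin = 1.960·0.179605 = 0.352026
CI on z-scale: (-0.633209, 0.070843)
Back-transform: tanh(-0.633209) = -0.560258, tanh(0.070843) = 0.070725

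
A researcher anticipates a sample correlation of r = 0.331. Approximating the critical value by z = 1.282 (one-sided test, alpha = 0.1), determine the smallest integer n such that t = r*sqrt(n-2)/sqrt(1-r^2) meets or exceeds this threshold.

Need r·√(n−2)/√(1−r²) ≥ 1.282
√(n−2) ≥ 1.282·√(1−0.109561) / 0.331 = 1.282·0.943631 / 0.331 = 3.6548
n−2 ≥ 13.3576  ⇒  n ≥ 15.3576
Smallest integer n = 16

16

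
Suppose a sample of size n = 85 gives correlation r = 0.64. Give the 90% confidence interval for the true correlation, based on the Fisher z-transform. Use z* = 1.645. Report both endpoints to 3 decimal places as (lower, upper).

Fisher z: z_r = atanh(r) = ½·ln((1+0.64)/(1−0.64)) = 0.758174
SE(z) = 1/√(n−3) = 1/√82 = 0.110432
90% ⇒ z* = 1.645; margin = 1.645·0.110432 = 0.181661
CI on z-scale: (0.576513, 0.939835)
Back-transform: tanh(0.576513) = 0.520126, tanh(0.939835) = 0.735146

(0.520, 0.735)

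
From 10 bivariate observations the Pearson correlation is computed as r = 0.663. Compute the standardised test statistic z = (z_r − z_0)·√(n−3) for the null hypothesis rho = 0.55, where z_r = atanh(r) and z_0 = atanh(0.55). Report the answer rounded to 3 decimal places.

Fisher z: atanh(0.663) = 0.798148, atanh(0.55) = 0.618381
z = (z_r − z_0)·√(n−3) = (0.798148 − 0.618381)·√7 = 0.179767 · 2.645751 = 0.476

0.476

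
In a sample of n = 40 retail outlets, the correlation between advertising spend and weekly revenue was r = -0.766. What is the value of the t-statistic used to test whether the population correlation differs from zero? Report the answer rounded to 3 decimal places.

1 − r² = 1 − 0.586756 = 0.413244;  √(1−r²) = 0.642841
√(n−2) = √38 = 6.164414
t = r·√(n−2)/√(1−r²) = -0.766 · 6.164414 / 0.642841 = -7.345

-7.345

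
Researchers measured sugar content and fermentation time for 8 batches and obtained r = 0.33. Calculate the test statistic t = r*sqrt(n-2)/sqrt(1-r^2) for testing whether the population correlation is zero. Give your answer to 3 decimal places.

t = r·√(n−2) / √(1−r²) with r = 0.33, n = 8
  = 0.33·√6 / √(1 − 0.1089)
  = 0.33·2.449490 / 0.943981
  = 0.808332 / 0.943981 = 0.856

0.856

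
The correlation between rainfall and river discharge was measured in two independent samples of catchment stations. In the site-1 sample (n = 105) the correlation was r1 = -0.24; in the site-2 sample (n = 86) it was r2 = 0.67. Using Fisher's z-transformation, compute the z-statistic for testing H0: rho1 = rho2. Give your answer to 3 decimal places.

-7.140

z1 = atanh(-0.24) = -0.244774,  z2 = atanh(0.67) = 0.810743
SE = √(1/(n1−3) + 1/(n2−3)) = √(1/102 + 1/83) = √(0.0098039 + 0.0120482) = √0.0218521 = 0.147825
z = (z1 − z2)/SE = (-0.244774 − 0.810743) / 0.147825 = -1.055517 / 0.147825 = -7.140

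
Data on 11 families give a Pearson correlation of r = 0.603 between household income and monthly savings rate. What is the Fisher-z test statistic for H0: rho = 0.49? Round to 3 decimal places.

z_r = atanh(0.603) = 0.697848,  z_0 = atanh(0.49) = 0.536060
SE = 1/√(n−3) = 1/√8 = 0.353553
z = (z_r − z_0)/SE = (0.697848 − 0.536060) / 0.353553 = 0.161788 / 0.353553 = 0.458

0.458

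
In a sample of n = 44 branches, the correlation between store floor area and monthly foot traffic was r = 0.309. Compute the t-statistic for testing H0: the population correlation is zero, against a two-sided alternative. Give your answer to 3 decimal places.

t = r·√(n−2) / √(1−r²) with r = 0.309, n = 44
  = 0.309·√42 / √(1 − 0.095481)
  = 0.309·6.480741 / 0.951062
  = 2.002549 / 0.951062 = 2.106

2.106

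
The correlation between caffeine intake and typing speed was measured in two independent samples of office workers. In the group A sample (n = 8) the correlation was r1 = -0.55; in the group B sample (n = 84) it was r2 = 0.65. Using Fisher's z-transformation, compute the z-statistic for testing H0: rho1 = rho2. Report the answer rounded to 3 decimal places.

-3.024

Fisher z-transforms: z1 = atanh(-0.55) = -0.618381, z2 = atanh(0.65) = 0.775299; difference d = -1.393680
Var(d) = 1/5 + 1/81 = 0.2000000 + 0.0123457 = 0.2123457
z = d/√Var(d) = -1.393680 / √0.2123457 = -1.393680 / 0.460810 = -3.024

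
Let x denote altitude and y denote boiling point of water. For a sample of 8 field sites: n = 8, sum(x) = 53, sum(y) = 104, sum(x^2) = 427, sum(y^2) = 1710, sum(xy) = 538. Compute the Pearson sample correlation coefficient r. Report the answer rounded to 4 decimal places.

Numerator: nΣxy − (Σx)(Σy) = 8·538 − (53)(104) = -1208
Denominator: √[(nΣx²−(Σx)²)(nΣy²−(Σy)²)]
  nΣx²−(Σx)² = 8·427 − 2809 = 607;  nΣy²−(Σy)² = 8·1710 − 10816 = 2864
  √(607·2864) = √1738448 = 1318.5022
r = -1208 / 1318.5022 = -0.9162

-0.9162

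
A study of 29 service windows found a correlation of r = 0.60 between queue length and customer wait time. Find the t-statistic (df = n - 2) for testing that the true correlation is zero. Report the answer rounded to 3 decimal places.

3.897

1 − r² = 1 − 0.3600 = 0.6400;  √(1−r²) = 0.800000
√(n−2) = √27 = 5.196152
t = r·√(n−2)/√(1−r²) = 0.60 · 5.196152 / 0.800000 = 3.897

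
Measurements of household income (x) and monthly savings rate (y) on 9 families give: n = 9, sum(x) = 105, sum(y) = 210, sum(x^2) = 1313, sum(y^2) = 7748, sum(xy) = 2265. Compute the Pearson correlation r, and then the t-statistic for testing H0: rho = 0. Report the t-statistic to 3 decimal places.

Numerator: nΣxy − (Σx)(Σy) = 9·2265 − (105)(210) = -1665
Denominator: √[(nΣx²−(Σx)²)(nΣy²−(Σy)²)]
  nΣx²−(Σx)² = 9·1313 − 11025 = 792;  nΣy²−(Σy)² = 9·7748 − 44100 = 25632
  √(792·25632) = √20300544 = 4505.6125
r = -1665 / 4505.6125 = -0.3695
t = r·√(n−2)/√(1−r²) = -0.3695·√7 / √(1−0.136530) = -0.977605 / 0.929231 = -1.052

-1.052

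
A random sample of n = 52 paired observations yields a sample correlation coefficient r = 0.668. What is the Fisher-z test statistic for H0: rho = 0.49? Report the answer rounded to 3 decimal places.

1.897

Fisher z: atanh(0.668) = 0.807123, atanh(0.49) = 0.536060
z = (z_r − z_0)·√(n−3) = (0.807123 − 0.536060)·√49 = 0.271063 · 7.000000 = 1.897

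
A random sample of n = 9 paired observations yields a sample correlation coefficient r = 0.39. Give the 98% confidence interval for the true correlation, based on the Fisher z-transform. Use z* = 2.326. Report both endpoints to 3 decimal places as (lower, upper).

(-0.491, 0.877)

z_r = atanh(0.39) = 0.411800;  SE = 1/√(n−3) = 1/√6 = 0.408248
z-limits: 0.411800 ± 2.326·0.408248 = 0.411800 ± 0.949585 = [-0.537785, 1.361385]
ρ-limits: (tanh -0.537785, tanh 1.361385) = (-0.491, 0.877)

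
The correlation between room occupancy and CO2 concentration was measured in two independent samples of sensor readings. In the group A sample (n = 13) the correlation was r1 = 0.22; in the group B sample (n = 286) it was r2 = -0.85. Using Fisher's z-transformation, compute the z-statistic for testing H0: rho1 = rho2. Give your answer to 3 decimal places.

Fisher z-transforms: z1 = atanh(0.22) = 0.223656, z2 = atanh(-0.85) = -1.256153; difference d = 1.479809
Var(d) = 1/10 + 1/283 = 0.1000000 + 0.0035336 = 0.1035336
z = d/√Var(d) = 1.479809 / √0.1035336 = 1.479809 / 0.321766 = 4.599

4.599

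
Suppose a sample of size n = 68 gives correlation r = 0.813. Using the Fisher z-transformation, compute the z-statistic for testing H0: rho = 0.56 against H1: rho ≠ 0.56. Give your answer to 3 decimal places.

4.055

z_r = atanh(0.813) = 1.135815,  z_0 = atanh(0.56) = 0.632833
SE = 1/√(n−3) = 1/√65 = 0.124035
z = (z_r − z_0)/SE = (1.135815 − 0.632833) / 0.124035 = 0.502982 / 0.124035 = 4.055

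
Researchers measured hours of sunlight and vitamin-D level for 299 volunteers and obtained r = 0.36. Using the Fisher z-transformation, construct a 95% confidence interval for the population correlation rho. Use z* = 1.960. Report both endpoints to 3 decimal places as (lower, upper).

(0.257, 0.455)

z_r = atanh(0.36) = 0.376886;  SE = 1/√(n−3) = 1/√296 = 0.058124
z-limits: 0.376886 ± 1.960·0.058124 = 0.376886 ± 0.113923 = [0.262963, 0.490809]
ρ-limits: (tanh 0.262963, tanh 0.490809) = (0.257, 0.455)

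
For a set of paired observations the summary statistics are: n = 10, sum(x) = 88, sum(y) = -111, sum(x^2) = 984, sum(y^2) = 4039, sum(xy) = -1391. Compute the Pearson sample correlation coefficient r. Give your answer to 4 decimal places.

-0.5400

S_xy = nΣxy − ΣxΣy = 10·(-1391) − 88·(-111) = -13910 − (-9768) = -4142
S_xx = nΣx² − (Σx)² = 10·984 − 88² = 9840 − 7744 = 2096
S_yy = nΣy² − (Σy)² = 10·4039 − (-111)² = 40390 − 12321 = 28069
r = S_xy / √(S_xx·S_yy) = -4142 / √(2096·28069) = -4142 / √58832624 = -4142 / 7670.2428 = -0.5400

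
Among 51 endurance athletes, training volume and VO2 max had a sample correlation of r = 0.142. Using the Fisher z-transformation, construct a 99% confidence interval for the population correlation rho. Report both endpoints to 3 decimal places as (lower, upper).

(-0.225, 0.474)

Fisher z: z_r = atanh(r) = ½·ln((1+0.142)/(1−0.142)) = 0.142966
SE(z) = 1/√(n−3) = 1/√48 = 0.144338
99% ⇒ z* = 2.576; margin = 2.576·0.144338 = 0.371815
CI on z-scale: (-0.228849, 0.514781)
Back-transform: tanh(-0.228849) = -0.224936, tanh(0.514781) = 0.473662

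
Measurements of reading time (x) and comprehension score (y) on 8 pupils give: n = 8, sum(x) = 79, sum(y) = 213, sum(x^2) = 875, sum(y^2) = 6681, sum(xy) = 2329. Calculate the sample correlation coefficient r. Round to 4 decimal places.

S_xy = nΣxy − ΣxΣy = 8·2329 − 79·213 = 18632 − 16827 = 1805
S_xx = nΣx² − (Σx)² = 8·875 − 79² = 7000 − 6241 = 759
S_yy = nΣy² − (Σy)² = 8·6681 − 213² = 53448 − 45369 = 8079
r = S_xy / √(S_xx·S_yy) = 1805 / √(759·8079) = 1805 / √6131961 = 1805 / 2476.2797 = 0.7289

0.7289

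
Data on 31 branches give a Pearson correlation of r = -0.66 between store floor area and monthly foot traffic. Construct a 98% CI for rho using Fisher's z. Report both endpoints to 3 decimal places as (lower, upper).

Fisher z: z_r = atanh(r) = ½·ln((1+(-0.66))/(1−(-0.66))) = -0.792814
SE(z) = 1/√(n−3) = 1/√28 = 0.188982
98% ⇒ z* = 2.326; margin = 2.326·0.188982 = 0.439572
CI on z-scale: (-1.232386, -0.353242)
Back-transform: tanh(-1.232386) = -0.843270, tanh(-0.353242) = -0.339248

(-0.843, -0.339)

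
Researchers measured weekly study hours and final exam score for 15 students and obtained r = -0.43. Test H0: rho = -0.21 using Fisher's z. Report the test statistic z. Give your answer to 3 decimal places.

Fisher z: atanh(-0.43) = -0.459897, atanh(-0.21) = -0.213171
z = (z_r − z_0)·√(n−3) = (-0.459897 − (-0.213171))·√12 = -0.246726 · 3.464102 = -0.855

-0.855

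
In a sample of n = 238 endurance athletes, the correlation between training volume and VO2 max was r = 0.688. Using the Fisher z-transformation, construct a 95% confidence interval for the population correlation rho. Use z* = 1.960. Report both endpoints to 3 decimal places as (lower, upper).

z_r = atanh(0.688) = 0.844148;  SE = 1/√(n−3) = 1/√235 = 0.065233
z-limits: 0.844148 ± 1.960·0.065233 = 0.844148 ± 0.127857 = [0.716291, 0.972005]
ρ-limits: (tanh 0.716291, tanh 0.972005) = (0.615, 0.750)

(0.615, 0.750)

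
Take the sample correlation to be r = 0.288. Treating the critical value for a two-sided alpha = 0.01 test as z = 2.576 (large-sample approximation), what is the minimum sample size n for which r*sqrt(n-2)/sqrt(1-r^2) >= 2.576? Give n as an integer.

Need r·√(n−2)/√(1−r²) ≥ 2.576
√(n−2) ≥ 2.576·√(1−0.082944) / 0.288 = 2.576·0.957630 / 0.288 = 8.5655
n−2 ≥ 73.3678  ⇒  n ≥ 75.3678
Smallest integer n = 76

76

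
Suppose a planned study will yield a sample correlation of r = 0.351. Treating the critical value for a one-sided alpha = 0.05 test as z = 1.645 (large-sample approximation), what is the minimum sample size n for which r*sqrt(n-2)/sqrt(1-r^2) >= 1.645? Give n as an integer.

Need r·√(n−2)/√(1−r²) ≥ 1.645
√(n−2) ≥ 1.645·√(1−0.123201) / 0.351 = 1.645·0.936375 / 0.351 = 4.3884
n−2 ≥ 19.2581  ⇒  n ≥ 21.2581
Smallest integer n = 22

22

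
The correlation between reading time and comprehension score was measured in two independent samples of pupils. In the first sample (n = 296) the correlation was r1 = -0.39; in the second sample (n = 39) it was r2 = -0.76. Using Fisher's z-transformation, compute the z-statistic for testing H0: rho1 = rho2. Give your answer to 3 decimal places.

3.309

z1 = atanh(-0.39) = -0.411800,  z2 = atanh(-0.76) = -0.996215
SE = √(1/(n1−3) + 1/(n2−3)) = √(1/293 + 1/36) = √(0.0034130 + 0.0277778) = √0.0311908 = 0.176609
z = (z1 − z2)/SE = (-0.411800 − (-0.996215)) / 0.176609 = 0.584415 / 0.176609 = 3.309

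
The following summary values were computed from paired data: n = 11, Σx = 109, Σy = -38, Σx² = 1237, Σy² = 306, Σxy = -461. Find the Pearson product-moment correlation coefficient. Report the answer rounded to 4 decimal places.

S_xy = nΣxy − ΣxΣy = 11·(-461) − 109·(-38) = -5071 − (-4142) = -929
S_xx = nΣx² − (Σx)² = 11·1237 − 109² = 13607 − 11881 = 1726
S_yy = nΣy² − (Σy)² = 11·306 − (-38)² = 3366 − 1444 = 1922
r = S_xy / √(S_xx·S_yy) = -929 / √(1726·1922) = -929 / √3317372 = -929 / 1821.3654 = -0.5101

-0.5101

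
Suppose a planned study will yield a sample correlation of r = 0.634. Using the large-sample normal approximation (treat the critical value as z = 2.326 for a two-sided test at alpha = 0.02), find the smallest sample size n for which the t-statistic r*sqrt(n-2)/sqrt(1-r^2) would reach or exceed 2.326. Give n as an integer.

Need r·√(n−2)/√(1−r²) ≥ 2.326
√(n−2) ≥ 2.326·√(1−0.401956) / 0.634 = 2.326·0.773333 / 0.634 = 2.8372
n−2 ≥ 8.0497  ⇒  n ≥ 10.0497
Smallest integer n = 11

11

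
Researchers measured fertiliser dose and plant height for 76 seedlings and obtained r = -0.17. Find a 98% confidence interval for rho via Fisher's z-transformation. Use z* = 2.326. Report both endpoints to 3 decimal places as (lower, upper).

z_r = atanh(-0.17) = -0.171667;  SE = 1/√(n−3) = 1/√73 = 0.117041
z-limits: -0.171667 ± 2.326·0.117041 = -0.171667 ± 0.272237 = [-0.443904, 0.100570]
ρ-limits: (tanh -0.443904, tanh 0.100570) = (-0.417, 0.100)

(-0.417, 0.100)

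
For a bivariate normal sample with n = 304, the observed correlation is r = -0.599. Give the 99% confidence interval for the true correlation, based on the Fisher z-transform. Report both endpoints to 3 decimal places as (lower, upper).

Fisher z: z_r = atanh(r) = ½·ln((1+(-0.599))/(1−(-0.599))) = -0.691586
SE(z) = 1/√(n−3) = 1/√301 = 0.057639
99% ⇒ z* = 2.576; margin = 2.576·0.057639 = 0.148478
CI on z-scale: (-0.840064, -0.543108)
Back-transform: tanh(-0.840064) = -0.685843, tanh(-0.543108) = -0.495337

(-0.686, -0.495)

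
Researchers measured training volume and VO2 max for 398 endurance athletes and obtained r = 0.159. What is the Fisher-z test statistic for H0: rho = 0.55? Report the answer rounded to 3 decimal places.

-9.103

z_r = atanh(0.159) = 0.160361,  z_0 = atanh(0.55) = 0.618381
SE = 1/√(n−3) = 1/√395 = 0.050315
z = (z_r − z_0)/SE = (0.160361 − 0.618381) / 0.050315 = -0.458020 / 0.050315 = -9.103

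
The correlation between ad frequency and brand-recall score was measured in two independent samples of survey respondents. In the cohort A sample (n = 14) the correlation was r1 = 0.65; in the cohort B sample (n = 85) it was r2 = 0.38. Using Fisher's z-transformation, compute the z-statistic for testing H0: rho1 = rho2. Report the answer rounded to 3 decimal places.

Fisher z-transforms: z1 = atanh(0.65) = 0.775299, z2 = atanh(0.38) = 0.400060; difference d = 0.375239
Var(d) = 1/11 + 1/82 = 0.0909091 + 0.0121951 = 0.1031042
z = d/√Var(d) = 0.375239 / √0.1031042 = 0.375239 / 0.321098 = 1.169

1.169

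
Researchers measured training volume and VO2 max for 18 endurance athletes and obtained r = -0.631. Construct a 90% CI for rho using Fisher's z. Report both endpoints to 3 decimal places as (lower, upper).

Fisher z: z_r = atanh(r) = ½·ln((1+(-0.631))/(1−(-0.631))) = -0.743076
SE(z) = 1/√(n−3) = 1/√15 = 0.258199
90% ⇒ z* = 1.645; margin = 1.645·0.258199 = 0.424737
CI on z-scale: (-1.167813, -0.318339)
Back-transform: tanh(-1.167813) = -0.823570, tanh(-0.318339) = -0.308004

(-0.824, -0.308)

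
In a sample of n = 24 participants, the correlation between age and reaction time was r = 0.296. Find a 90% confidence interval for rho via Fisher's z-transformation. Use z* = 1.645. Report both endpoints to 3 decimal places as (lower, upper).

(-0.054, 0.581)

z_r = atanh(0.296) = 0.305130;  SE = 1/√(n−3) = 1/√21 = 0.218218
z-limits: 0.305130 ± 1.645·0.218218 = 0.305130 ± 0.358969 = [-0.053839, 0.664099]
ρ-limits: (tanh -0.053839, tanh 0.664099) = (-0.054, 0.581)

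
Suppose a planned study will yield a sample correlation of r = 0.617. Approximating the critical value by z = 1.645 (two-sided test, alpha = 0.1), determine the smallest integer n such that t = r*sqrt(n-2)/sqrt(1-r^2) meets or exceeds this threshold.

Need r·√(n−2)/√(1−r²) ≥ 1.645
√(n−2) ≥ 1.645·√(1−0.380689) / 0.617 = 1.645·0.786963 / 0.617 = 2.0981
n−2 ≥ 4.4020  ⇒  n ≥ 6.4020
Smallest integer n = 7

7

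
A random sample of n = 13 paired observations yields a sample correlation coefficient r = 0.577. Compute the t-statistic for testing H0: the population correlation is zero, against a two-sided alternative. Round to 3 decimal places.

t = r·√(n−2) / √(1−r²) with r = 0.577, n = 13
  = 0.577·√11 / √(1 − 0.332929)
  = 0.577·3.316625 / 0.816744
  = 1.913693 / 0.816744 = 2.343

2.343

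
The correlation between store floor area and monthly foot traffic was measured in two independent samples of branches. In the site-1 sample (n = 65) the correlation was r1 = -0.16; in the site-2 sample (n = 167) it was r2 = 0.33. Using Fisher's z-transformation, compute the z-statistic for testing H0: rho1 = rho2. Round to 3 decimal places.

Fisher z-transforms: z1 = atanh(-0.16) = -0.161387, z2 = atanh(0.33) = 0.342828; difference d = -0.504215
Var(d) = 1/62 + 1/164 = 0.0161290 + 0.0060976 = 0.0222266
z = d/√Var(d) = -0.504215 / √0.0222266 = -0.504215 / 0.149086 = -3.382

-3.382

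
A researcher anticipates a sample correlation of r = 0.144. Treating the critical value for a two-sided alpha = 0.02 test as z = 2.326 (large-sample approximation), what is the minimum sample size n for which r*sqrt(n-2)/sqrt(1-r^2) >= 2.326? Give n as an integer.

258

r√(n−2)/√(1−r²) ≥ 2.326  ⇔  n−2 ≥ (2.326)²·(1−r²)/r²
(1−r²)/r² = (1−0.020736)/0.020736 = 47.2253
n ≥ 2 + 5.410276·47.2253 = 2 + 255.5019 = 257.5019
⌈257.5019⌉ = 258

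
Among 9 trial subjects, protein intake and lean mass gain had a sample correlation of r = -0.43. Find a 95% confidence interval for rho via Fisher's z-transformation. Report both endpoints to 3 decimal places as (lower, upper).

(-0.851, 0.328)

Fisher z: z_r = atanh(r) = ½·ln((1+(-0.43))/(1−(-0.43))) = -0.459897
SE(z) = 1/√(n−3) = 1/√6 = 0.408248
95% ⇒ z* = 1.960; margin = 1.960·0.408248 = 0.800166
CI on z-scale: (-1.260063, 0.340269)
Back-transform: tanh(-1.260063) = -0.851081, tanh(0.340269) = 0.327718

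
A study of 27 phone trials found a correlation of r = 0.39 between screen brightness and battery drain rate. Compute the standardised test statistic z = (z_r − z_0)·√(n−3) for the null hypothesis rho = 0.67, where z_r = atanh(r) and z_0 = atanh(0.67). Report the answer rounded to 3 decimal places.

-1.954

z_r = atanh(0.39) = 0.411800,  z_0 = atanh(0.67) = 0.810743
SE = 1/√(n−3) = 1/√24 = 0.204124
z = (z_r − z_0)/SE = (0.411800 − 0.810743) / 0.204124 = -0.398943 / 0.204124 = -1.954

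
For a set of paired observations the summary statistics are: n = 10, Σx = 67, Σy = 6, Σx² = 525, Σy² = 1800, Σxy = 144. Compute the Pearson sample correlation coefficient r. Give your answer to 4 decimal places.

S_xy = nΣxy − ΣxΣy = 10·144 − 67·6 = 1440 − 402 = 1038
S_xx = nΣx² − (Σx)² = 10·525 − 67² = 5250 − 4489 = 761
S_yy = nΣy² − (Σy)² = 10·1800 − 6² = 18000 − 36 = 17964
r = S_xy / √(S_xx·S_yy) = 1038 / √(761·17964) = 1038 / √13670604 = 1038 / 3697.3780 = 0.2807

0.2807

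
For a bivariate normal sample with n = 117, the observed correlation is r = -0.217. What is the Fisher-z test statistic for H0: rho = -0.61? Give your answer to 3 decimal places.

z_r = atanh(-0.217) = -0.220506,  z_0 = atanh(-0.61) = -0.708921
SE = 1/√(n−3) = 1/√114 = 0.093659
z = (z_r − z_0)/SE = (-0.220506 − (-0.708921)) / 0.093659 = 0.488415 / 0.093659 = 5.215

5.215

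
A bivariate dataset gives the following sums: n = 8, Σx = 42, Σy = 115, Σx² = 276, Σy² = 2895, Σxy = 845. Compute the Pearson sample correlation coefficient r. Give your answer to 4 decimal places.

0.9189

Numerator: nΣxy − (Σx)(Σy) = 8·845 − (42)(115) = 1930
Denominator: √[(nΣx²−(Σx)²)(nΣy²−(Σy)²)]
  nΣx²−(Σx)² = 8·276 − 1764 = 444;  nΣy²−(Σy)² = 8·2895 − 13225 = 9935
  √(444·9935) = √4411140 = 2100.2714
r = 1930 / 2100.2714 = 0.9189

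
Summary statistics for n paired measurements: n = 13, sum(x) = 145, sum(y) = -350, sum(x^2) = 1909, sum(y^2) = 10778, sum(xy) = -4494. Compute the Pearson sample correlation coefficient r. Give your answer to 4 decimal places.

-0.9387

Numerator: nΣxy − (Σx)(Σy) = 13·(-4494) − (145)(-350) = -7672
Denominator: √[(nΣx²−(Σx)²)(nΣy²−(Σy)²)]
  nΣx²−(Σx)² = 13·1909 − 21025 = 3792;  nΣy²−(Σy)² = 13·10778 − 122500 = 17614
  √(3792·17614) = √66792288 = 8172.6549
r = -7672 / 8172.6549 = -0.9387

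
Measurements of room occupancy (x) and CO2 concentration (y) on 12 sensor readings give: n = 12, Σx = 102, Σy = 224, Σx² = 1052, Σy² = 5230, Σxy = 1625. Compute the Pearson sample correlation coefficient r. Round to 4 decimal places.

-0.6334

S_xy = nΣxy − ΣxΣy = 12·1625 − 102·224 = 19500 − 22848 = -3348
S_xx = nΣx² − (Σx)² = 12·1052 − 102² = 12624 − 10404 = 2220
S_yy = nΣy² − (Σy)² = 12·5230 − 224² = 62760 − 50176 = 12584
r = S_xy / √(S_xx·S_yy) = -3348 / √(2220·12584) = -3348 / √27936480 = -3348 / 5285.4971 = -0.6334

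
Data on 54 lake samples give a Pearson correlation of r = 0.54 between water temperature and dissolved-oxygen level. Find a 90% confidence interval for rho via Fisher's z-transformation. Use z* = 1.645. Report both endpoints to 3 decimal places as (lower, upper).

(0.357, 0.683)

z_r = atanh(0.54) = 0.604156;  SE = 1/√(n−3) = 1/√51 = 0.140028
z-limits: 0.604156 ± 1.645·0.140028 = 0.604156 ± 0.230346 = [0.373810, 0.834502]
ρ-limits: (tanh 0.373810, tanh 0.834502) = (0.357, 0.683)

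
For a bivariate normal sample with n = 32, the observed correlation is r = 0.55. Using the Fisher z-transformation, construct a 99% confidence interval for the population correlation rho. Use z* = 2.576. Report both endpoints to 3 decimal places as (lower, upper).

Fisher z: z_r = atanh(r) = ½·ln((1+0.55)/(1−0.55)) = 0.618381
SE(z) = 1/√(n−3) = 1/√29 = 0.185695
99% ⇒ z* = 2.576; margin = 2.576·0.185695 = 0.478350
CI on z-scale: (0.140031, 1.096731)
Back-transform: tanh(0.140031) = 0.139123, tanh(1.096731) = 0.799322

(0.139, 0.799)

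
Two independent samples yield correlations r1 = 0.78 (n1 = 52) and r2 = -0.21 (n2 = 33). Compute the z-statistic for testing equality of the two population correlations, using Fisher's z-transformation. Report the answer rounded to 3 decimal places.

Fisher z-transforms: z1 = atanh(0.78) = 1.045371, z2 = atanh(-0.21) = -0.213171; difference d = 1.258542
Var(d) = 1/49 + 1/30 = 0.0204082 + 0.0333333 = 0.0537415
z = d/√Var(d) = 1.258542 / √0.0537415 = 1.258542 / 0.231822 = 5.429

5.429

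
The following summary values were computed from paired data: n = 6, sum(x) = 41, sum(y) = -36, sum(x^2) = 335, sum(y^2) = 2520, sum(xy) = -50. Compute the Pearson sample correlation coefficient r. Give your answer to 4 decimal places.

S_xy = nΣxy − ΣxΣy = 6·(-50) − 41·(-36) = -300 − (-1476) = 1176
S_xx = nΣx² − (Σx)² = 6·335 − 41² = 2010 − 1681 = 329
S_yy = nΣy² − (Σy)² = 6·2520 − (-36)² = 15120 − 1296 = 13824
r = S_xy / √(S_xx·S_yy) = 1176 / √(329·13824) = 1176 / √4548096 = 1176 / 2132.6265 = 0.5514

0.5514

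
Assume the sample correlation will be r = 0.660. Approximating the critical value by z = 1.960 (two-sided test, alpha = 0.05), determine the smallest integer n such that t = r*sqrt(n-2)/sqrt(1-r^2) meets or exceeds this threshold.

7

Need r·√(n−2)/√(1−r²) ≥ 1.960
√(n−2) ≥ 1.960·√(1−0.435600) / 0.660 = 1.960·0.751266 / 0.660 = 2.2310
n−2 ≥ 4.9774  ⇒  n ≥ 6.9774
Smallest integer n = 7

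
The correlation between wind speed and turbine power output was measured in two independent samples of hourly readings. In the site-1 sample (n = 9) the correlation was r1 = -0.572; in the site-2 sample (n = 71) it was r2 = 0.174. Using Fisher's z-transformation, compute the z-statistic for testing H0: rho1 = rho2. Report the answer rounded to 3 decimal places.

-1.940

z1 = atanh(-0.572) = -0.650490,  z2 = atanh(0.174) = 0.175789
SE = √(1/(n1−3) + 1/(n2−3)) = √(1/6 + 1/68) = √(0.1666667 + 0.0147059) = √0.1813726 = 0.425879
z = (z1 − z2)/SE = (-0.650490 − 0.175789) / 0.425879 = -0.826279 / 0.425879 = -1.940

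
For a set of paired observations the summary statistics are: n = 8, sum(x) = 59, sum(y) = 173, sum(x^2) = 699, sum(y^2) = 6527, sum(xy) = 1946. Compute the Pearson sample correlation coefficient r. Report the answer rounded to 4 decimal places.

0.7816

Numerator: nΣxy − (Σx)(Σy) = 8·1946 − (59)(173) = 5361
Denominator: √[(nΣx²−(Σx)²)(nΣy²−(Σy)²)]
  nΣx²−(Σx)² = 8·699 − 3481 = 2111;  nΣy²−(Σy)² = 8·6527 − 29929 = 22287
  √(2111·22287) = √47047857 = 6859.1440
r = 5361 / 6859.1440 = 0.7816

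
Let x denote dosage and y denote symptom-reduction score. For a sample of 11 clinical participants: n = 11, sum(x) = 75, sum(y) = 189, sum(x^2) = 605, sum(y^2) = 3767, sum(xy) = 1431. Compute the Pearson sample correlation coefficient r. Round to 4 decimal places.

S_xy = nΣxy − ΣxΣy = 11·1431 − 75·189 = 15741 − 14175 = 1566
S_xx = nΣx² − (Σx)² = 11·605 − 75² = 6655 − 5625 = 1030
S_yy = nΣy² − (Σy)² = 11·3767 − 189² = 41437 − 35721 = 5716
r = S_xy / √(S_xx·S_yy) = 1566 / √(1030·5716) = 1566 / √5887480 = 1566 / 2426.4130 = 0.6454

0.6454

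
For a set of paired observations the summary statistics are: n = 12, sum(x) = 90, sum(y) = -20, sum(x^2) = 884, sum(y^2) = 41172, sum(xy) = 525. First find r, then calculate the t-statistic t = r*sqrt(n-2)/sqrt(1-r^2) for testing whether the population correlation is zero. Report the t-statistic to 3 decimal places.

Numerator: nΣxy − (Σx)(Σy) = 12·525 − (90)(-20) = 8100
Denominator: √[(nΣx²−(Σx)²)(nΣy²−(Σy)²)]
  nΣx²−(Σx)² = 12·884 − 8100 = 2508;  nΣy²−(Σy)² = 12·41172 − 400 = 493664
  √(2508·493664) = √1238109312 = 35186.7775
r = 8100 / 35186.7775 = 0.2302
t = r·√(n−2)/√(1−r²) = 0.2302·√10 / √(1−0.052992) = 0.727956 / 0.973143 = 0.748

0.748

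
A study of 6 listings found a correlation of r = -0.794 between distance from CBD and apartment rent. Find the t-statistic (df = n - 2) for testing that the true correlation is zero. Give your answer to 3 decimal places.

t = r·√(n−2) / √(1−r²) with r = -0.794, n = 6
  = -0.794·√4 / √(1 − 0.630436)
  = -0.794·2.000000 / 0.607918
  = -1.588000 / 0.607918 = -2.612

-2.612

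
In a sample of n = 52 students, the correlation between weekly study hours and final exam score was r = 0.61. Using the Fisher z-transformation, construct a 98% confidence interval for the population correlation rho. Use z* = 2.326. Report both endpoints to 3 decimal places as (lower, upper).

(0.360, 0.778)

Fisher z: z_r = atanh(r) = ½·ln((1+0.61)/(1−0.61)) = 0.708921
SE(z) = 1/√(n−3) = 1/√49 = 0.142857
98% ⇒ z* = 2.326; margin = 2.326·0.142857 = 0.332285
CI on z-scale: (0.376636, 1.041206)
Back-transform: tanh(0.376636) = 0.359782, tanh(1.041206) = 0.778364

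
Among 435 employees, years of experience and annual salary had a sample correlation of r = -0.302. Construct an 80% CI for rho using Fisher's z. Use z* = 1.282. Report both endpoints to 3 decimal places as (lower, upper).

Fisher z: z_r = atanh(r) = ½·ln((1+(-0.302))/(1−(-0.302))) = -0.311719
SE(z) = 1/√(n−3) = 1/√432 = 0.048113
80% ⇒ z* = 1.282; margin = 1.282·0.048113 = 0.061681
CI on z-scale: (-0.373400, -0.250038)
Back-transform: tanh(-0.373400) = -0.356962, tanh(-0.250038) = -0.244954

(-0.357, -0.245)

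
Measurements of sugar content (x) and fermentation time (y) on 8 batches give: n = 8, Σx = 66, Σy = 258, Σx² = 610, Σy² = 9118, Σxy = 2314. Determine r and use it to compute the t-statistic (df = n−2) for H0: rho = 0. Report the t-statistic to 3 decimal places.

Numerator: nΣxy − (Σx)(Σy) = 8·2314 − (66)(258) = 1484
Denominator: √[(nΣx²−(Σx)²)(nΣy²−(Σy)²)]
  nΣx²−(Σx)² = 8·610 − 4356 = 524;  nΣy²−(Σy)² = 8·9118 − 66564 = 6380
  √(524·6380) = √3343120 = 1828.4201
r = 1484 / 1828.4201 = 0.8116
t = r·√(n−2)/√(1−r²) = 0.8116·√6 / √(1−0.658695) = 1.988006 / 0.584213 = 3.403

3.403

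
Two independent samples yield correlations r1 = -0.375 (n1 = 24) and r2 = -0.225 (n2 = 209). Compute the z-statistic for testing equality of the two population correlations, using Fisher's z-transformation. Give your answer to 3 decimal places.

Fisher z-transforms: z1 = atanh(-0.375) = -0.394229, z2 = atanh(-0.225) = -0.228917; difference d = -0.165312
Var(d) = 1/21 + 1/206 = 0.0476190 + 0.0048544 = 0.0524734
z = d/√Var(d) = -0.165312 / √0.0524734 = -0.165312 / 0.229071 = -0.722

-0.722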